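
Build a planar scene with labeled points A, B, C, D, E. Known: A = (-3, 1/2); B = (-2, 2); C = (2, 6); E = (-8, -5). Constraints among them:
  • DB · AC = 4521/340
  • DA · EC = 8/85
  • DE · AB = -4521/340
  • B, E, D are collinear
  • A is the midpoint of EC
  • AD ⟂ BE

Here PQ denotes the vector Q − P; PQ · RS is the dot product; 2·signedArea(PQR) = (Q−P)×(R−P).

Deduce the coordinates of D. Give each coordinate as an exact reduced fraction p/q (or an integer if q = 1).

D = (-269/85, 109/170)

1. D_x = -269/85  [B, E, D are collinear ∩ AD ⟂ BE]
2. D_y = 109/170  [B, E, D are collinear ∩ AD ⟂ BE]
   → D = (-269/85, 109/170)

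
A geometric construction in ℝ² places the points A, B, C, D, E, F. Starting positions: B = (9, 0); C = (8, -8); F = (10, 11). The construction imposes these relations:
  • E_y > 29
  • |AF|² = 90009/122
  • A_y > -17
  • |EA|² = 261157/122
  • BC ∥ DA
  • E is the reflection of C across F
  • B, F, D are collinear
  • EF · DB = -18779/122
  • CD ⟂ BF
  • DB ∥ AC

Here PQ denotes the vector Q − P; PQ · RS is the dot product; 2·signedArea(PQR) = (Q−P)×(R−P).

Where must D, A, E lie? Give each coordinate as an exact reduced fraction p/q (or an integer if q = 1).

1. D_x = 1009/122  [B, F, D are collinear ∩ CD ⟂ BF]
2. D_y = -979/122  [B, F, D are collinear ∩ CD ⟂ BF]
   → D = (1009/122, -979/122)
3. A_x = 887/122  [DB ∥ AC ∩ BC ∥ DA]
4. A_y = -1955/122  [DB ∥ AC ∩ BC ∥ DA]
   → A = (887/122, -1955/122)
5. E_x = 12  [E is the reflection of C across F]
6. E_y = 30  [E is the reflection of C across F]
   → E = (12, 30)

A = (887/122, -1955/122)
D = (1009/122, -979/122)
E = (12, 30)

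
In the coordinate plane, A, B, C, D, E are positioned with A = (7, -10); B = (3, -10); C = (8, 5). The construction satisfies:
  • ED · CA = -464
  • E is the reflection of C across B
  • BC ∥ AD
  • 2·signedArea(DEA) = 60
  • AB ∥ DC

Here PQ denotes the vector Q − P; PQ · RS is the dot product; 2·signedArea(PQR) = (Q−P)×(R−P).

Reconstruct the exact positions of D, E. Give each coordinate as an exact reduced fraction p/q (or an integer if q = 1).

1. D_x = 12  [AB ∥ DC ∩ BC ∥ AD]
2. D_y = 5  [AB ∥ DC ∩ BC ∥ AD]
   → D = (12, 5)
3. E_x = -2  [E is the reflection of C across B]
4. E_y = -25  [E is the reflection of C across B]
   → E = (-2, -25)

D = (12, 5)
E = (-2, -25)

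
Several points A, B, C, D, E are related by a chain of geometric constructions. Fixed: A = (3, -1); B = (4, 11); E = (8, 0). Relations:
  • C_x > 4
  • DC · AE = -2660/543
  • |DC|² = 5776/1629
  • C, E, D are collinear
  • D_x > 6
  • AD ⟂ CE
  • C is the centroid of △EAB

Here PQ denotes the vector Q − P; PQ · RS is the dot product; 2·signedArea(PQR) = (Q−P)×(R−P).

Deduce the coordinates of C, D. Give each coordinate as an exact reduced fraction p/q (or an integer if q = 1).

1. C_x = 5  [C is the centroid of △EAB]
2. C_y = 10/3  [C is the centroid of △EAB]
   → C = (5, 10/3)
3. D_x = 1133/181  [C, E, D are collinear ∩ AD ⟂ CE]
4. D_y = 350/181  [C, E, D are collinear ∩ AD ⟂ CE]
   → D = (1133/181, 350/181)

C = (5, 10/3)
D = (1133/181, 350/181)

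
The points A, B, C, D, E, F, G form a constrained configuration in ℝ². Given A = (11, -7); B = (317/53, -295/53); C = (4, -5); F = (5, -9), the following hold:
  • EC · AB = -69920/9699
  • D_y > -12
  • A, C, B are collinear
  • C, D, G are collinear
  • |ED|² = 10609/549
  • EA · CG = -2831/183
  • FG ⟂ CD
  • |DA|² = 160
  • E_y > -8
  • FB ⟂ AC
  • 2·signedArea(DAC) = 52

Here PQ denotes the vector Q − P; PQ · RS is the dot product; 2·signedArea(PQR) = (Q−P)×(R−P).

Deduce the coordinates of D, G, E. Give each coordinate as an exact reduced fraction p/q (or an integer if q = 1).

D = (-1, -11)
E = (332/183, -465/61)
G = (149/61, -419/61)

1. D_x = -1  [line -2·x + -7·y + -79 = 0 ∩ |DA|² = 160]
2. D_y = -11  [line -2·x + -7·y + -79 = 0 ∩ |DA|² = 160]
   → D = (-1, -11)
3. G_x = 149/61  [C, D, G are collinear ∩ FG ⟂ CD]
4. G_y = -419/61  [C, D, G are collinear ∩ FG ⟂ CD]
   → G = (149/61, -419/61)
5. E_x = 332/183  [EC · AB = -69920/9699 ∩ EA · CG = -2831/183]
6. E_y = -465/61  [EC · AB = -69920/9699 ∩ EA · CG = -2831/183]
   → E = (332/183, -465/61)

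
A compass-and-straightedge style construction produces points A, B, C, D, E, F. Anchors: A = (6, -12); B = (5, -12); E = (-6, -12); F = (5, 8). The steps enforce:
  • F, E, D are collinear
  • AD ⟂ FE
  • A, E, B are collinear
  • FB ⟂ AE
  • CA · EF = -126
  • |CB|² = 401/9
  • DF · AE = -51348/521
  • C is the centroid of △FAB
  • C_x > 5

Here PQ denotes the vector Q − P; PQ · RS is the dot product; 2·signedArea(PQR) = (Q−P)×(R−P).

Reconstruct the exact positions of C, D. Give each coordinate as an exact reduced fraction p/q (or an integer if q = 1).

1. C_x = 16/3  [C is the centroid of △FAB]
2. C_y = -16/3  [C is the centroid of △FAB]
   → C = (16/3, -16/3)
3. D_x = -1674/521  [F, E, D are collinear ∩ AD ⟂ FE]
4. D_y = -3612/521  [F, E, D are collinear ∩ AD ⟂ FE]
   → D = (-1674/521, -3612/521)

C = (16/3, -16/3)
D = (-1674/521, -3612/521)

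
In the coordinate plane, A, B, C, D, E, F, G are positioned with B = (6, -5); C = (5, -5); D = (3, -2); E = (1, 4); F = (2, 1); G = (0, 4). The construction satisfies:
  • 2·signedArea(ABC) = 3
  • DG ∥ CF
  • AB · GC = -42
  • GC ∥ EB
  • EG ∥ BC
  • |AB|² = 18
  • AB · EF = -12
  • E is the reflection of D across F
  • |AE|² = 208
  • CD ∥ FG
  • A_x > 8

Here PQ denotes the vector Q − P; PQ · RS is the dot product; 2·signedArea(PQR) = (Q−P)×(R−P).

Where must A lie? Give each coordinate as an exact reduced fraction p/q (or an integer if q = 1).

A = (9, -8)

1. A_x = 9  [2·signedArea(ABC) = 3 ∩ AB · EF = -12]
2. A_y = -8  [2·signedArea(ABC) = 3 ∩ AB · EF = -12]
   → A = (9, -8)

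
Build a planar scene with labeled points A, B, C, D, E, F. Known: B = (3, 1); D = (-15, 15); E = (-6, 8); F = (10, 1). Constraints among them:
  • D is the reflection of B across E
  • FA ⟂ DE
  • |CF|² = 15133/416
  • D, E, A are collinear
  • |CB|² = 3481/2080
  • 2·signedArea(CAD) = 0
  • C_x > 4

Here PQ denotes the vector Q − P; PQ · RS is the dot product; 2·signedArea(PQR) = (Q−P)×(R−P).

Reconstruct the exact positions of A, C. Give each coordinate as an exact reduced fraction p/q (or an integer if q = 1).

1. A_x = 957/130  [D, E, A are collinear ∩ FA ⟂ DE]
2. A_y = -311/130  [D, E, A are collinear ∩ FA ⟂ DE]
   → A = (957/130, -311/130)
3. C_x = 2091/520  [line -2261/130·x + -2907/130·y + 969/13 = 0 ∩ |CB|² = 3481/2080]
4. C_y = 107/520  [line -2261/130·x + -2907/130·y + 969/13 = 0 ∩ |CB|² = 3481/2080]
   → C = (2091/520, 107/520)

A = (957/130, -311/130)
C = (2091/520, 107/520)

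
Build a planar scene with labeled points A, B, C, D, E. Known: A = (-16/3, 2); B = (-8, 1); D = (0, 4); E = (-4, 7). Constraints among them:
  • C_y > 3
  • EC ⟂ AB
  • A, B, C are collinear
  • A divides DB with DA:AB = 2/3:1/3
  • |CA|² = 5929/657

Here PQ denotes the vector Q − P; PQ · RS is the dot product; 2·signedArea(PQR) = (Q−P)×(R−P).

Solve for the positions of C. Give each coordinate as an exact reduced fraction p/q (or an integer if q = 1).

1. C_x = -184/73  [A, B, C are collinear ∩ EC ⟂ AB]
2. C_y = 223/73  [A, B, C are collinear ∩ EC ⟂ AB]
   → C = (-184/73, 223/73)

C = (-184/73, 223/73)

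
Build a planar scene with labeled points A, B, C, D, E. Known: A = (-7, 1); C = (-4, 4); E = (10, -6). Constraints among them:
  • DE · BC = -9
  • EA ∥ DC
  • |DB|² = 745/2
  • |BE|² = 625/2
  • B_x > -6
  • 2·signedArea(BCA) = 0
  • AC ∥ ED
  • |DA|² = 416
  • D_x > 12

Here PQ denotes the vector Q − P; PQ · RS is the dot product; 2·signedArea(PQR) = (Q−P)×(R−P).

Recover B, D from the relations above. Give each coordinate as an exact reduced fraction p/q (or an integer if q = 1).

B = (-11/2, 5/2)
D = (13, -3)

1. D_x = 13  [EA ∥ DC ∩ AC ∥ ED]
2. D_y = -3  [EA ∥ DC ∩ AC ∥ ED]
   → D = (13, -3)
3. B_x = -11/2  [2·signedArea(BCA) = 0 ∩ DE · BC = -9]
4. B_y = 5/2  [2·signedArea(BCA) = 0 ∩ DE · BC = -9]
   → B = (-11/2, 5/2)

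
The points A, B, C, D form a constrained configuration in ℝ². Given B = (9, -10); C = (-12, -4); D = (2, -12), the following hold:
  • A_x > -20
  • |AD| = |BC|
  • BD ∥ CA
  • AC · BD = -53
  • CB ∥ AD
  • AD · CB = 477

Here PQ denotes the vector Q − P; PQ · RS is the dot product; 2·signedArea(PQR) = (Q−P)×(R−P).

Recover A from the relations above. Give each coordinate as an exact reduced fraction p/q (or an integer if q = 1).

A = (-19, -6)

1. A_x = -19  [CB ∥ AD ∩ BD ∥ CA]
2. A_y = -6  [CB ∥ AD ∩ BD ∥ CA]
   → A = (-19, -6)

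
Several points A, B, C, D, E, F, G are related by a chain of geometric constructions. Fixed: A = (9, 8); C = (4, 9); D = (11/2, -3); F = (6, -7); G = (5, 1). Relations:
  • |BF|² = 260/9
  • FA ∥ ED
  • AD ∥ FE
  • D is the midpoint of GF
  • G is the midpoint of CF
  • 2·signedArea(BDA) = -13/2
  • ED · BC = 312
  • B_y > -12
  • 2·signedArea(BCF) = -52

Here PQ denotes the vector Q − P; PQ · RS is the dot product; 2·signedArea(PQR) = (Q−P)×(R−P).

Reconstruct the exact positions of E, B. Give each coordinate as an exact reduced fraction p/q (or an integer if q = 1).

B = (10/3, -35/3)
E = (5/2, -18)

1. E_x = 5/2  [FA ∥ ED ∩ AD ∥ FE]
2. E_y = -18  [FA ∥ ED ∩ AD ∥ FE]
   → E = (5/2, -18)
3. B_x = 10/3  [2·signedArea(BDA) = -13/2 ∩ ED · BC = 312]
4. B_y = -35/3  [2·signedArea(BDA) = -13/2 ∩ ED · BC = 312]
   → B = (10/3, -35/3)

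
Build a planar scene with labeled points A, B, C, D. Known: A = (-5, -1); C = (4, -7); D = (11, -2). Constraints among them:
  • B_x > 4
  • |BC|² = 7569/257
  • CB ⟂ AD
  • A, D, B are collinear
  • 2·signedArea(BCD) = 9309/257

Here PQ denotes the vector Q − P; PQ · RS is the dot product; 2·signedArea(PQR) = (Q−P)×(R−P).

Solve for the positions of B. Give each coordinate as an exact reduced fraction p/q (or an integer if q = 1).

1. B_x = 1115/257  [A, D, B are collinear ∩ CB ⟂ AD]
2. B_y = -407/257  [A, D, B are collinear ∩ CB ⟂ AD]
   → B = (1115/257, -407/257)

B = (1115/257, -407/257)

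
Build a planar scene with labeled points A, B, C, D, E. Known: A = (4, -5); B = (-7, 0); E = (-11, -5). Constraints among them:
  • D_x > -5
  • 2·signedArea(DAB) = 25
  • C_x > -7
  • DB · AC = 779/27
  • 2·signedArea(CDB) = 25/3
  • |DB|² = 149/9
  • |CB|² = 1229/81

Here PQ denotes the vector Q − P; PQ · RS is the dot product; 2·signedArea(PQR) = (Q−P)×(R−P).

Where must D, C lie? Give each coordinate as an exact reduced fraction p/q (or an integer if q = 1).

1. D_x = -14/3  [line -5·x + -11·y + -60 = 0 ∩ |DB|² = 149/9]
2. D_y = -10/3  [line -5·x + -11·y + -60 = 0 ∩ |DB|² = 149/9]
   → D = (-14/3, -10/3)
3. C_x = -61/9  [DB · AC = 779/27 ∩ 2·signedArea(CDB) = 25/3]
4. C_y = -35/9  [DB · AC = 779/27 ∩ 2·signedArea(CDB) = 25/3]
   → C = (-61/9, -35/9)

C = (-61/9, -35/9)
D = (-14/3, -10/3)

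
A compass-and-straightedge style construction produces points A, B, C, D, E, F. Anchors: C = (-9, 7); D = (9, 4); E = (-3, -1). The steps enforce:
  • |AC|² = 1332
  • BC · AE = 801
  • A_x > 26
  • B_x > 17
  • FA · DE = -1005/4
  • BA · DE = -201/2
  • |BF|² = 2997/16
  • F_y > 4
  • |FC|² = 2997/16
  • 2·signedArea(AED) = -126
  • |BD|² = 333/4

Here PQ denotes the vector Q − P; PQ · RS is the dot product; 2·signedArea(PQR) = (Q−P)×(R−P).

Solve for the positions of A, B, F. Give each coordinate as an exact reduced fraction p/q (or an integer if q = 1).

1. A_x = 27  [line -5·x + 12·y + 123 = 0 ∩ |AC|² = 1332]
2. A_y = 1  [line -5·x + 12·y + 123 = 0 ∩ |AC|² = 1332]
   → A = (27, 1)
3. B_x = 18  [BA · DE = -201/2 ∩ BC · AE = 801]
4. B_y = 5/2  [BA · DE = -201/2 ∩ BC · AE = 801]
   → B = (18, 5/2)
5. F_x = 9/2  [line 12·x + 5·y + -311/4 = 0 ∩ |BF|² = 2997/16]
6. F_y = 19/4  [line 12·x + 5·y + -311/4 = 0 ∩ |BF|² = 2997/16]
   → F = (9/2, 19/4)

A = (27, 1)
B = (18, 5/2)
F = (9/2, 19/4)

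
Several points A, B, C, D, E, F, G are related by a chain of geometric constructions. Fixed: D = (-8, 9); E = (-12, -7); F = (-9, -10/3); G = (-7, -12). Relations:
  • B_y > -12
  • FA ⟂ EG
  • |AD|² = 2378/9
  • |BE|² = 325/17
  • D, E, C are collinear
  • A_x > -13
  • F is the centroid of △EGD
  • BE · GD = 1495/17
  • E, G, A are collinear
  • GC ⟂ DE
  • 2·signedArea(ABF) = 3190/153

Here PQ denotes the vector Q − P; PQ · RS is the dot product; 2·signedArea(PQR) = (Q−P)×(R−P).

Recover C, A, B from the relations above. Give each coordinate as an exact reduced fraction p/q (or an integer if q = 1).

A = (-37/3, -20/3)
B = (-179/17, -189/17)
C = (-219/17, -179/17)

1. C_x = -219/17  [D, E, C are collinear ∩ GC ⟂ DE]
2. C_y = -179/17  [D, E, C are collinear ∩ GC ⟂ DE]
   → C = (-219/17, -179/17)
3. A_x = -37/3  [E, G, A are collinear ∩ FA ⟂ EG]
4. A_y = -20/3  [E, G, A are collinear ∩ FA ⟂ EG]
   → A = (-37/3, -20/3)
5. B_x = -179/17  [BE · GD = 1495/17 ∩ 2·signedArea(ABF) = 3190/153]
6. B_y = -189/17  [BE · GD = 1495/17 ∩ 2·signedArea(ABF) = 3190/153]
   → B = (-179/17, -189/17)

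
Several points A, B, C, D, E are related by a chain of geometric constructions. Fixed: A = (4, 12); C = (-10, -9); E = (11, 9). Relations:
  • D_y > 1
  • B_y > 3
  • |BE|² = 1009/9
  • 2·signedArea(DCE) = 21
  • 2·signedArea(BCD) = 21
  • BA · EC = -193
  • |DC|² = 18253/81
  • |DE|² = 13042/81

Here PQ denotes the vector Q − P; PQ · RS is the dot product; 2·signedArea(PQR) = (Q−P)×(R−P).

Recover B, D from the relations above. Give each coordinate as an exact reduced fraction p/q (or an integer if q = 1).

1. B_x = 5/3  [line 21·x + 18·y + -107 = 0 ∩ |BE|² = 1009/9]
2. B_y = 4  [line 21·x + 18·y + -107 = 0 ∩ |BE|² = 1009/9]
   → B = (5/3, 4)
3. D_x = 8/9  [2·signedArea(BCD) = 21 ∩ 2·signedArea(DCE) = 21]
4. D_y = 4/3  [2·signedArea(BCD) = 21 ∩ 2·signedArea(DCE) = 21]
   → D = (8/9, 4/3)

B = (5/3, 4)
D = (8/9, 4/3)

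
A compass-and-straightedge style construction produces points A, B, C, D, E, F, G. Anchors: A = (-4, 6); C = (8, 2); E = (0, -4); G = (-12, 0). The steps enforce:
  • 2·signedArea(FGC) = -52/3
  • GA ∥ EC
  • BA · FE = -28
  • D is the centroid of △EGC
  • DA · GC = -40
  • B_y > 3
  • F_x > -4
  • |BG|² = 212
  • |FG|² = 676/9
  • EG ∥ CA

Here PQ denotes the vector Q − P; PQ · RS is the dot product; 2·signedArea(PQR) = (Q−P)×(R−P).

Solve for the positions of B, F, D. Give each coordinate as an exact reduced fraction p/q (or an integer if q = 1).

1. F_x = -10/3  [line -2·x + 20·y + -20/3 = 0 ∩ |FG|² = 676/9]
2. F_y = 0  [line -2·x + 20·y + -20/3 = 0 ∩ |FG|² = 676/9]
   → F = (-10/3, 0)
3. D_x = -4/3  [D is the centroid of △EGC]
4. D_y = -2/3  [D is the centroid of △EGC]
   → D = (-4/3, -2/3)
5. B_x = 2  [line -10/3·x + 4·y + -28/3 = 0 ∩ |BG|² = 212]
6. B_y = 4  [line -10/3·x + 4·y + -28/3 = 0 ∩ |BG|² = 212]
   → B = (2, 4)

B = (2, 4)
D = (-4/3, -2/3)
F = (-10/3, 0)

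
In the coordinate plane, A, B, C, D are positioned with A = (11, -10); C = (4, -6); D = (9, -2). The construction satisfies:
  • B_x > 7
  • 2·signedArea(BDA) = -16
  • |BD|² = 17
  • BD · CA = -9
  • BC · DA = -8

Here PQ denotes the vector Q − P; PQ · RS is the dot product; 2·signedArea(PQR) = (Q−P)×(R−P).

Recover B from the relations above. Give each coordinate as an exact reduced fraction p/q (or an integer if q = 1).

B = (8, -6)

1. B_x = 8  [BD · CA = -9 ∩ 2·signedArea(BDA) = -16]
2. B_y = -6  [BD · CA = -9 ∩ 2·signedArea(BDA) = -16]
   → B = (8, -6)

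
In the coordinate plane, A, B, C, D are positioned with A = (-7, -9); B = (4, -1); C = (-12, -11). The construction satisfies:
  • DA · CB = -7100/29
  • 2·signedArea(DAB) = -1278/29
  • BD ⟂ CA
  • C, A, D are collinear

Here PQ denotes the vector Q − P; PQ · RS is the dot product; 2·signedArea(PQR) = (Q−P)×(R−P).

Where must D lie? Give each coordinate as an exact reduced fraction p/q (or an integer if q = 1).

1. D_x = 152/29  [C, A, D are collinear ∩ BD ⟂ CA]
2. D_y = -119/29  [C, A, D are collinear ∩ BD ⟂ CA]
   → D = (152/29, -119/29)

D = (152/29, -119/29)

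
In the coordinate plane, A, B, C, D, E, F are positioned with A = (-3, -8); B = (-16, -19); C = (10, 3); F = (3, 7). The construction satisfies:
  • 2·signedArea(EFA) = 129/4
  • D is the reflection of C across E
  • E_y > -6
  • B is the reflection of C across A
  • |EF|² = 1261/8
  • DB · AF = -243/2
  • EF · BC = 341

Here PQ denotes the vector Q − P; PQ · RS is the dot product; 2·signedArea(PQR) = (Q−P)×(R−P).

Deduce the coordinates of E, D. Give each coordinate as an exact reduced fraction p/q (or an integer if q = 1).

1. E_x = 1/4  [EF · BC = 341 ∩ 2·signedArea(EFA) = 129/4]
2. E_y = -21/4  [EF · BC = 341 ∩ 2·signedArea(EFA) = 129/4]
   → E = (1/4, -21/4)
3. D_x = -19/2  [D is the reflection of C across E]
4. D_y = -27/2  [D is the reflection of C across E]
   → D = (-19/2, -27/2)

D = (-19/2, -27/2)
E = (1/4, -21/4)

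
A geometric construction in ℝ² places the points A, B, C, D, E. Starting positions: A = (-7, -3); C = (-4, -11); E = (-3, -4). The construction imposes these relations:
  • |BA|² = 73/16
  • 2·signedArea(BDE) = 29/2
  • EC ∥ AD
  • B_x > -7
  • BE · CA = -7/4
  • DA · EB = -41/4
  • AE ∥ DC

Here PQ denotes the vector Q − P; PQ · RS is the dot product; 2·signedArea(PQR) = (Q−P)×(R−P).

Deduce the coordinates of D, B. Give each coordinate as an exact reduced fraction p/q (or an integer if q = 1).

1. D_x = -8  [AE ∥ DC ∩ EC ∥ AD]
2. D_y = -10  [AE ∥ DC ∩ EC ∥ AD]
   → D = (-8, -10)
3. B_x = -25/4  [2·signedArea(BDE) = 29/2 ∩ DA · EB = -41/4]
4. B_y = -5  [2·signedArea(BDE) = 29/2 ∩ DA · EB = -41/4]
   → B = (-25/4, -5)

B = (-25/4, -5)
D = (-8, -10)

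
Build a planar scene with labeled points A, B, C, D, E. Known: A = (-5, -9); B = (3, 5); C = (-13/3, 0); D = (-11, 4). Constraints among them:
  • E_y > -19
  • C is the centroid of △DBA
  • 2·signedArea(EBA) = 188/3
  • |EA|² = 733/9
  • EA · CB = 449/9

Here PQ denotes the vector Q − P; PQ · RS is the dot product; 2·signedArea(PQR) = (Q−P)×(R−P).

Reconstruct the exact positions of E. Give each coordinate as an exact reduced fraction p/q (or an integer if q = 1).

E = (-17/3, -18)

1. E_x = -17/3  [EA · CB = 449/9 ∩ 2·signedArea(EBA) = 188/3]
2. E_y = -18  [EA · CB = 449/9 ∩ 2·signedArea(EBA) = 188/3]
   → E = (-17/3, -18)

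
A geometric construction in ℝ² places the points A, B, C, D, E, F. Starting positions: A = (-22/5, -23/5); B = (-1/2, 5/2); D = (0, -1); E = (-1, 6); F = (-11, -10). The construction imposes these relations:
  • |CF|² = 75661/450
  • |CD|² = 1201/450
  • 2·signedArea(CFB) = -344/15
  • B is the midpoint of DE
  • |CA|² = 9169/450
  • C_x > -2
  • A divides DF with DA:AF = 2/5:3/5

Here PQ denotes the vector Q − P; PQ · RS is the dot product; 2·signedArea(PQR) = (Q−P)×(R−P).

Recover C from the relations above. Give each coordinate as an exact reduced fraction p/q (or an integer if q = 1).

1. C_x = -49/30  [line -25/2·x + 21/2·y + -287/30 = 0 ∩ |CF|² = 75661/450]
2. C_y = -31/30  [line -25/2·x + 21/2·y + -287/30 = 0 ∩ |CF|² = 75661/450]
   → C = (-49/30, -31/30)

C = (-49/30, -31/30)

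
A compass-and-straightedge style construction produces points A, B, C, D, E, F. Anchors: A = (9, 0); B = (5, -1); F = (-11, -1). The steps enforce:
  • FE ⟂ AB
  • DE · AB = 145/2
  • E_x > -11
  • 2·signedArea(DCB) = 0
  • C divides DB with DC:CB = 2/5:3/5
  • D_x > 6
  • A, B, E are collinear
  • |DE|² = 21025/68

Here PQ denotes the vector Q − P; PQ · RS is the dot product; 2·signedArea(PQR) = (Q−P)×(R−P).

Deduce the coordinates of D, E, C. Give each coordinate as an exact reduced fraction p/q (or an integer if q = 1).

C = (31/5, -7/10)
D = (7, -1/2)
E = (-171/17, -81/17)

1. E_x = -171/17  [A, B, E are collinear ∩ FE ⟂ AB]
2. E_y = -81/17  [A, B, E are collinear ∩ FE ⟂ AB]
   → E = (-171/17, -81/17)
3. D_x = 7  [line 4·x + 1·y + -55/2 = 0 ∩ |DE|² = 21025/68]
4. D_y = -1/2  [line 4·x + 1·y + -55/2 = 0 ∩ |DE|² = 21025/68]
   → D = (7, -1/2)
5. C_x = 31/5  [2·signedArea(DCB) = 0 ∩ C divides DB with DC:CB = 2/5:3/5]
6. C_y = -7/10  [2·signedArea(DCB) = 0 ∩ C divides DB with DC:CB = 2/5:3/5]
   → C = (31/5, -7/10)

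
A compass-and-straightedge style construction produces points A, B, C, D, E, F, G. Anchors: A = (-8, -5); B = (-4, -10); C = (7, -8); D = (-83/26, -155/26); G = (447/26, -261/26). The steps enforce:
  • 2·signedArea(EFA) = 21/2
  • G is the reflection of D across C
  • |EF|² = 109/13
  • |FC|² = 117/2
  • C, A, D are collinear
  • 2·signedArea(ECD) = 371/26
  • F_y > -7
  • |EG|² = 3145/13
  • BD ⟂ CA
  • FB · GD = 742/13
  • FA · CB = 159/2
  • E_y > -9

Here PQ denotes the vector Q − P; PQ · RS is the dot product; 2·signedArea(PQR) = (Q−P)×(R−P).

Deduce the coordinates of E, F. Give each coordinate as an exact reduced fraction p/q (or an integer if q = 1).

1. E_x = 45/26  [line -53/26·x + -265/26·y + -1060/13 = 0 ∩ |EG|² = 3145/13]
2. E_y = -217/26  [line -53/26·x + -265/26·y + -1060/13 = 0 ∩ |EG|² = 3145/13]
   → E = (45/26, -217/26)
3. F_x = -1/2  [2·signedArea(EFA) = 21/2 ∩ FA · CB = 159/2]
4. F_y = -13/2  [2·signedArea(EFA) = 21/2 ∩ FA · CB = 159/2]
   → F = (-1/2, -13/2)

E = (45/26, -217/26)
F = (-1/2, -13/2)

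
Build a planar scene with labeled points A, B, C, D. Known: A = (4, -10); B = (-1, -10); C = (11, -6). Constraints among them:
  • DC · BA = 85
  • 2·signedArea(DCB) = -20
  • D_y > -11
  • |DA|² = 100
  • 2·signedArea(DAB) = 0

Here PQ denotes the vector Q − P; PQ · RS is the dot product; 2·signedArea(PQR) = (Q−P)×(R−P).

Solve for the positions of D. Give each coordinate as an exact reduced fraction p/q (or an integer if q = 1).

D = (-6, -10)

1. D_x = -6  [2·signedArea(DAB) = 0 ∩ DC · BA = 85]
2. D_y = -10  [2·signedArea(DAB) = 0 ∩ DC · BA = 85]
   → D = (-6, -10)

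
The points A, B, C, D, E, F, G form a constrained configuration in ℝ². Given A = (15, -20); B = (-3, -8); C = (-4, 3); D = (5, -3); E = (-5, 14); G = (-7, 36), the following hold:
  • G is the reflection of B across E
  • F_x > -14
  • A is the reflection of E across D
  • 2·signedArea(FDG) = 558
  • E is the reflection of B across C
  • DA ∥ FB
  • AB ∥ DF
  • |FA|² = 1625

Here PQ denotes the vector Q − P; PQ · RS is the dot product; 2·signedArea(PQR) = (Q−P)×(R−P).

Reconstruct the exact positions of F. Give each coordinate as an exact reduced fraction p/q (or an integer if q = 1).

F = (-13, 9)

1. F_x = -13  [DA ∥ FB ∩ AB ∥ DF]
2. F_y = 9  [DA ∥ FB ∩ AB ∥ DF]
   → F = (-13, 9)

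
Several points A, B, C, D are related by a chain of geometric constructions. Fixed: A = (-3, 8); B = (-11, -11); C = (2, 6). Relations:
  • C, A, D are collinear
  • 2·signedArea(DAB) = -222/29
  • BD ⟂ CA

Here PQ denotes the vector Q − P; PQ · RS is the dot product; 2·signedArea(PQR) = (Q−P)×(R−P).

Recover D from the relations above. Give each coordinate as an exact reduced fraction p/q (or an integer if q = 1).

D = (-97/29, 236/29)

1. D_x = -97/29  [C, A, D are collinear ∩ BD ⟂ CA]
2. D_y = 236/29  [C, A, D are collinear ∩ BD ⟂ CA]
   → D = (-97/29, 236/29)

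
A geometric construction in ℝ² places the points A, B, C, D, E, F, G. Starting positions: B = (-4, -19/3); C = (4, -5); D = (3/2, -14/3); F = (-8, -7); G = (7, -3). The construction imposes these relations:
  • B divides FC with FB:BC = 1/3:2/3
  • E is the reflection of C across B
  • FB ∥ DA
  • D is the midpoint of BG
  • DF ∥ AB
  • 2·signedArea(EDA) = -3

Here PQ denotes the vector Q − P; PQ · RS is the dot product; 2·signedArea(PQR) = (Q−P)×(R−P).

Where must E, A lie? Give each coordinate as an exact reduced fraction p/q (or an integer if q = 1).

1. E_x = -12  [E is the reflection of C across B]
2. E_y = -23/3  [E is the reflection of C across B]
   → E = (-12, -23/3)
3. A_x = 11/2  [DF ∥ AB ∩ FB ∥ DA]
4. A_y = -4  [DF ∥ AB ∩ FB ∥ DA]
   → A = (11/2, -4)

A = (11/2, -4)
E = (-12, -23/3)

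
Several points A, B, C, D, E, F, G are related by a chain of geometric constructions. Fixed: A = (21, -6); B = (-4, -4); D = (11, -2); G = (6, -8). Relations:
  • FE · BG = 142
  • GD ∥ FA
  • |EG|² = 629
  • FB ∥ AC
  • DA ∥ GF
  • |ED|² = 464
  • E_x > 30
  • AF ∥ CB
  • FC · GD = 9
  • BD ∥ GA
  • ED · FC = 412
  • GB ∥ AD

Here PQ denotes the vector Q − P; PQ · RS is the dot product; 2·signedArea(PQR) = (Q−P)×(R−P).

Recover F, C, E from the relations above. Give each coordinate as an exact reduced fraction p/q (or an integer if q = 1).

C = (1, 2)
E = (31, -10)
F = (16, -12)

1. F_x = 16  [GD ∥ FA ∩ DA ∥ GF]
2. F_y = -12  [GD ∥ FA ∩ DA ∥ GF]
   → F = (16, -12)
3. C_x = 1  [AF ∥ CB ∩ FB ∥ AC]
4. C_y = 2  [AF ∥ CB ∩ FB ∥ AC]
   → C = (1, 2)
5. E_x = 31  [ED · FC = 412 ∩ FE · BG = 142]
6. E_y = -10  [ED · FC = 412 ∩ FE · BG = 142]
   → E = (31, -10)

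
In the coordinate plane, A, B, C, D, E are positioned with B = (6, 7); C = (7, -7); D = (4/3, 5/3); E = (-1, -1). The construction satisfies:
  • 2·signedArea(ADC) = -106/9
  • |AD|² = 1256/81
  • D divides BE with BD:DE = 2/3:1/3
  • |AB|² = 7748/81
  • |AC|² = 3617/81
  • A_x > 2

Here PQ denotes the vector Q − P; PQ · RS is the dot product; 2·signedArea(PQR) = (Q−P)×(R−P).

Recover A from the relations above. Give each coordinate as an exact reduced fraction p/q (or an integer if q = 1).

A = (22/9, -19/9)

1. A_x = 22/9  [line 26/3·x + 17/3·y + -83/9 = 0 ∩ |AB|² = 7748/81]
2. A_y = -19/9  [line 26/3·x + 17/3·y + -83/9 = 0 ∩ |AB|² = 7748/81]
   → A = (22/9, -19/9)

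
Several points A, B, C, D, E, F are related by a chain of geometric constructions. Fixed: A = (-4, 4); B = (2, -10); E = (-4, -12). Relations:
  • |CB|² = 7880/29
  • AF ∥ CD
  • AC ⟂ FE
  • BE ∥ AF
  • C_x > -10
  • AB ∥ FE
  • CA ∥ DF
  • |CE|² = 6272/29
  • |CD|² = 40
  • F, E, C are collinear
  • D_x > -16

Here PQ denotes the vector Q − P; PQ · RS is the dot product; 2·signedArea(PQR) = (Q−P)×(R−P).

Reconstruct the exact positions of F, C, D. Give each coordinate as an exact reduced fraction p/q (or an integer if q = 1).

1. F_x = -10  [AB ∥ FE ∩ BE ∥ AF]
2. F_y = 2  [AB ∥ FE ∩ BE ∥ AF]
   → F = (-10, 2)
3. C_x = -284/29  [F, E, C are collinear ∩ AC ⟂ FE]
4. C_y = 44/29  [F, E, C are collinear ∩ AC ⟂ FE]
   → C = (-284/29, 44/29)
5. D_x = -458/29  [CA ∥ DF ∩ AF ∥ CD]
6. D_y = -14/29  [CA ∥ DF ∩ AF ∥ CD]
   → D = (-458/29, -14/29)

C = (-284/29, 44/29)
D = (-458/29, -14/29)
F = (-10, 2)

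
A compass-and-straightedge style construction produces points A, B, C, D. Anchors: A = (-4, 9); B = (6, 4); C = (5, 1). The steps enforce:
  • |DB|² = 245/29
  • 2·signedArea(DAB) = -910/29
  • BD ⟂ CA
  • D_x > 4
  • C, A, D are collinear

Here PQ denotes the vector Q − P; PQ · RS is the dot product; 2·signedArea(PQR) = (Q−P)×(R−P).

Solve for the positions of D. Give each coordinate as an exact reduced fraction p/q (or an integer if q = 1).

1. D_x = 118/29  [C, A, D are collinear ∩ BD ⟂ CA]
2. D_y = 53/29  [C, A, D are collinear ∩ BD ⟂ CA]
   → D = (118/29, 53/29)

D = (118/29, 53/29)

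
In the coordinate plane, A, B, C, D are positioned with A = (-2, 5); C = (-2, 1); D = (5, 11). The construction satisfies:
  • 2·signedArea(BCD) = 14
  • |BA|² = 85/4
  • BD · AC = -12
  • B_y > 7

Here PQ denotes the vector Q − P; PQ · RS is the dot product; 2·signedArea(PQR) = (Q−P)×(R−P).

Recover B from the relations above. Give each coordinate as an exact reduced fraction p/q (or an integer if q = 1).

B = (3/2, 8)

1. B_x = 3/2  [BD · AC = -12 ∩ 2·signedArea(BCD) = 14]
2. B_y = 8  [BD · AC = -12 ∩ 2·signedArea(BCD) = 14]
   → B = (3/2, 8)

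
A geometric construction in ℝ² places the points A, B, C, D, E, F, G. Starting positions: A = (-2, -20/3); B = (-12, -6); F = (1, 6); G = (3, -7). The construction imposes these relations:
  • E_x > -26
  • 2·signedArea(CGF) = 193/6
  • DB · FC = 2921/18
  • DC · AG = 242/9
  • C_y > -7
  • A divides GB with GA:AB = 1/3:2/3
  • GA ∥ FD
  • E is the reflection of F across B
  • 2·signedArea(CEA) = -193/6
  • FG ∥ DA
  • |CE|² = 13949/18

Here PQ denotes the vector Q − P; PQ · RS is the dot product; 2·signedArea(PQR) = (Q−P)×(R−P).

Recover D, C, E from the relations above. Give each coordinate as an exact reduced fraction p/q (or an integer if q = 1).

C = (1/2, -41/6)
D = (-4, 19/3)
E = (-25, -18)

1. D_x = -4  [FG ∥ DA ∩ GA ∥ FD]
2. D_y = 19/3  [FG ∥ DA ∩ GA ∥ FD]
   → D = (-4, 19/3)
3. C_x = 1/2  [2·signedArea(CGF) = 193/6 ∩ DC · AG = 242/9]
4. C_y = -41/6  [2·signedArea(CGF) = 193/6 ∩ DC · AG = 242/9]
   → C = (1/2, -41/6)
5. E_x = -25  [E is the reflection of F across B]
6. E_y = -18  [E is the reflection of F across B]
   → E = (-25, -18)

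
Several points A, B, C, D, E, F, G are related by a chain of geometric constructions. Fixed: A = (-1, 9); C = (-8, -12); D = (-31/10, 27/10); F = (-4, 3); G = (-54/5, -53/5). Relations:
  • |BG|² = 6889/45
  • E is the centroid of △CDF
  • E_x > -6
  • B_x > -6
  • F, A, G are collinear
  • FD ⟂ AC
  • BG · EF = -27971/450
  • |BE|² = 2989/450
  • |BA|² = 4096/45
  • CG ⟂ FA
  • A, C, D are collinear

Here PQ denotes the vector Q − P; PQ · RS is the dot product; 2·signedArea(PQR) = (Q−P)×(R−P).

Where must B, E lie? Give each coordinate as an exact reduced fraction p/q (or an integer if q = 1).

B = (-79/15, 7/15)
E = (-151/30, -21/10)

1. E_x = -151/30  [E is the centroid of △CDF]
2. E_y = -21/10  [E is the centroid of △CDF]
   → E = (-151/30, -21/10)
3. B_x = -79/15  [line -31/30·x + -51/10·y + -689/225 = 0 ∩ |BG|² = 6889/45]
4. B_y = 7/15  [line -31/30·x + -51/10·y + -689/225 = 0 ∩ |BG|² = 6889/45]
   → B = (-79/15, 7/15)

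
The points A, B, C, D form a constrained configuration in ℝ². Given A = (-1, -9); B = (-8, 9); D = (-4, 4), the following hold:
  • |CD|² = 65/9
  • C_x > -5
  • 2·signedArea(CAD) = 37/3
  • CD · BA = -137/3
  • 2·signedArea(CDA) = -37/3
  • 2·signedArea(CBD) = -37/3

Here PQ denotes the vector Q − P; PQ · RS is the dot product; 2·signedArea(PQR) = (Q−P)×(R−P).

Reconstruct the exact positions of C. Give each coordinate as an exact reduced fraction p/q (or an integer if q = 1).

1. C_x = -13/3  [2·signedArea(CBD) = -37/3 ∩ CD · BA = -137/3]
2. C_y = 4/3  [2·signedArea(CBD) = -37/3 ∩ CD · BA = -137/3]
   → C = (-13/3, 4/3)

C = (-13/3, 4/3)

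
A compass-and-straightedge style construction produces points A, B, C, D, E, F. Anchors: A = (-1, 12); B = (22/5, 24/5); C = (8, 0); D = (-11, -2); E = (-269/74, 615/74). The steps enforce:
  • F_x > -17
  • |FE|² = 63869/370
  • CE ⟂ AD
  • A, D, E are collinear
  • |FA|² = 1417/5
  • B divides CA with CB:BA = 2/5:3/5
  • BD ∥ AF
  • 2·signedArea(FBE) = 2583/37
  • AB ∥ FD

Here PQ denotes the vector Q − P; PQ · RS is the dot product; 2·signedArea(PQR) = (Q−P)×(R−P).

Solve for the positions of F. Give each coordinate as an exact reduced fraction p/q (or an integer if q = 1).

1. F_x = -82/5  [AB ∥ FD ∩ BD ∥ AF]
2. F_y = 26/5  [AB ∥ FD ∩ BD ∥ AF]
   → F = (-82/5, 26/5)

F = (-82/5, 26/5)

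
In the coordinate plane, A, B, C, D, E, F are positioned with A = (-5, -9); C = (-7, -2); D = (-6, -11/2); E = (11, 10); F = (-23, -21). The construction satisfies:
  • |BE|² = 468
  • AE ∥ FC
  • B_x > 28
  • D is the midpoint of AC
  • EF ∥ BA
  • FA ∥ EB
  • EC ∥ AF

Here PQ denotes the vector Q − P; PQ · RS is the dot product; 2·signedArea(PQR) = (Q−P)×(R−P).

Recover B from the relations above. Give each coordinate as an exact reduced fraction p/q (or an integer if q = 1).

1. B_x = 29  [EF ∥ BA ∩ FA ∥ EB]
2. B_y = 22  [EF ∥ BA ∩ FA ∥ EB]
   → B = (29, 22)

B = (29, 22)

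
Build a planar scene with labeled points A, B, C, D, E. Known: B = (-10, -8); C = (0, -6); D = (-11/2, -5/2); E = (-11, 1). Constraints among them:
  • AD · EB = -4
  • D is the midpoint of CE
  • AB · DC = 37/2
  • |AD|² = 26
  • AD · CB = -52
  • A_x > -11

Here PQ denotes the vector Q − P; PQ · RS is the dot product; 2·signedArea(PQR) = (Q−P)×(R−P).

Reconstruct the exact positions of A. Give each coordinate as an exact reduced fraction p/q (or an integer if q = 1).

A = (-21/2, -7/2)

1. A_x = -21/2  [AD · EB = -4 ∩ AD · CB = -52]
2. A_y = -7/2  [AD · EB = -4 ∩ AD · CB = -52]
   → A = (-21/2, -7/2)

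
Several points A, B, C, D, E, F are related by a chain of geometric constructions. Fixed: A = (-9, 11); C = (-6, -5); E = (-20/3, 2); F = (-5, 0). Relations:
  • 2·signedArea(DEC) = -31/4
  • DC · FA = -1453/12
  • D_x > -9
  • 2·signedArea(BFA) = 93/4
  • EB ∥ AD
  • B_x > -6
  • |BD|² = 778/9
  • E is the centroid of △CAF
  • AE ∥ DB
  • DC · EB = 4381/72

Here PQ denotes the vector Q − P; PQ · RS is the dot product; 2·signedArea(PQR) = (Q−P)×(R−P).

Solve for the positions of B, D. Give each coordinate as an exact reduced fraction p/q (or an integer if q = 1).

B = (-23/4, -15/4)
D = (-97/12, 21/4)

1. D_x = -97/12  [DC · FA = -1453/12 ∩ 2·signedArea(DEC) = -31/4]
2. D_y = 21/4  [DC · FA = -1453/12 ∩ 2·signedArea(DEC) = -31/4]
   → D = (-97/12, 21/4)
3. B_x = -23/4  [2·signedArea(BFA) = 93/4 ∩ AE ∥ DB]
4. B_y = -15/4  [2·signedArea(BFA) = 93/4 ∩ AE ∥ DB]
   → B = (-23/4, -15/4)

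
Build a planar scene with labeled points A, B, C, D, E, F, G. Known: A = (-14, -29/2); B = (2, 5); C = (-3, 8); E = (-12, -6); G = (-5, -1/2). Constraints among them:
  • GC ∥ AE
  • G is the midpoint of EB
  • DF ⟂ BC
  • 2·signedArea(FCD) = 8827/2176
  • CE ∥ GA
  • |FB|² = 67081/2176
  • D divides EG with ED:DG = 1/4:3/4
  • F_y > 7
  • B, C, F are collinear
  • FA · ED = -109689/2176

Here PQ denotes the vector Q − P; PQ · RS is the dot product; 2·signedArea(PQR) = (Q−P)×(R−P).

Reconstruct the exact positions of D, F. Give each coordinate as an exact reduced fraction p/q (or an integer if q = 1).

1. D_x = -41/4  [D divides EG with ED:DG = 1/4:3/4]
2. D_y = -37/8  [D divides EG with ED:DG = 1/4:3/4]
   → D = (-41/4, -37/8)
3. F_x = -751/272  [B, C, F are collinear ∩ DF ⟂ BC]
4. F_y = 2137/272  [B, C, F are collinear ∩ DF ⟂ BC]
   → F = (-751/272, 2137/272)

D = (-41/4, -37/8)
F = (-751/272, 2137/272)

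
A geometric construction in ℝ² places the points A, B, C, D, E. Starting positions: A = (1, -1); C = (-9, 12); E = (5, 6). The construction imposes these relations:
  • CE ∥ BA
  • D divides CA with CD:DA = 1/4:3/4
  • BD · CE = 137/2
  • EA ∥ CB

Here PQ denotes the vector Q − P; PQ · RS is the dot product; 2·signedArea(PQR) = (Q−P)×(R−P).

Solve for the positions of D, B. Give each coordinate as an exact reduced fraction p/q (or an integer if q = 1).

1. D_x = -13/2  [D divides CA with CD:DA = 1/4:3/4]
2. D_y = 35/4  [D divides CA with CD:DA = 1/4:3/4]
   → D = (-13/2, 35/4)
3. B_x = -13  [CE ∥ BA ∩ EA ∥ CB]
4. B_y = 5  [CE ∥ BA ∩ EA ∥ CB]
   → B = (-13, 5)

B = (-13, 5)
D = (-13/2, 35/4)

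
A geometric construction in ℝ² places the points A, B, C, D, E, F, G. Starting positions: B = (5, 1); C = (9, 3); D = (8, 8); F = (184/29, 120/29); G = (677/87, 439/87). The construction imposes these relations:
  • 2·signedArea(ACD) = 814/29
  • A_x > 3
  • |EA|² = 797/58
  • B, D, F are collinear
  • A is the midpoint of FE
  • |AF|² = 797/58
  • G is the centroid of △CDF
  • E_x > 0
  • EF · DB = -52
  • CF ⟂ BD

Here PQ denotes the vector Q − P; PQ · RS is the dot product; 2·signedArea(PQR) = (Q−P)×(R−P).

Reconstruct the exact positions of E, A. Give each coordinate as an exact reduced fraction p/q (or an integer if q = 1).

A = (213/58, 91/58)
E = (1, -1)

1. A_x = 213/58  [line -5·x + -1·y + 578/29 = 0 ∩ |AF|² = 797/58]
2. A_y = 91/58  [line -5·x + -1·y + 578/29 = 0 ∩ |AF|² = 797/58]
   → A = (213/58, 91/58)
3. E_x = 1  [EF · DB = -52 ∩ A is the midpoint of FE]
4. E_y = -1  [EF · DB = -52 ∩ A is the midpoint of FE]
   → E = (1, -1)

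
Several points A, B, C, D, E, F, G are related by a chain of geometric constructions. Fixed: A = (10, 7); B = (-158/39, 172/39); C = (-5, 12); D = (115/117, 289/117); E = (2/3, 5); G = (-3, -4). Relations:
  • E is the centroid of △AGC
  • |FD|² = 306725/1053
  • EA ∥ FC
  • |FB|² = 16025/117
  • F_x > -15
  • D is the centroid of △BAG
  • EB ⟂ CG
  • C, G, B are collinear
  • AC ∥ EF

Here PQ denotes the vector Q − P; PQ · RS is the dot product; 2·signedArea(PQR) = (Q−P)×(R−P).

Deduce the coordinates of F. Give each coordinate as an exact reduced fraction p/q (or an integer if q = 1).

1. F_x = -43/3  [EA ∥ FC ∩ AC ∥ EF]
2. F_y = 10  [EA ∥ FC ∩ AC ∥ EF]
   → F = (-43/3, 10)

F = (-43/3, 10)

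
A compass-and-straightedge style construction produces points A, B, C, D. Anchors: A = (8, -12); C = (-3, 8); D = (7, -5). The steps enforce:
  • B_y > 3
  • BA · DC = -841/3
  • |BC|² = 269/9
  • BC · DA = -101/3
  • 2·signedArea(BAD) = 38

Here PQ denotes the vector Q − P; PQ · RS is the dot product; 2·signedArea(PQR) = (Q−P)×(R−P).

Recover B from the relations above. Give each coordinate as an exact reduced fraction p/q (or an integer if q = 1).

B = (1/3, 11/3)

1. B_x = 1/3  [BA · DC = -841/3 ∩ 2·signedArea(BAD) = 38]
2. B_y = 11/3  [BA · DC = -841/3 ∩ 2·signedArea(BAD) = 38]
   → B = (1/3, 11/3)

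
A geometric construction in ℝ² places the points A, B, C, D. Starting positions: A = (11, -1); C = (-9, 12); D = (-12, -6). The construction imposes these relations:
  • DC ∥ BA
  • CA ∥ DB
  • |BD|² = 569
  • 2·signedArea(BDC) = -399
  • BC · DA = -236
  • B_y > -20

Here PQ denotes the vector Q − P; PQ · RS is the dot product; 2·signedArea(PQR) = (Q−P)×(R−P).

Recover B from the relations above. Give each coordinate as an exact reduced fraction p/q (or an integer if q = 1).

B = (8, -19)

1. B_x = 8  [DC ∥ BA ∩ CA ∥ DB]
2. B_y = -19  [DC ∥ BA ∩ CA ∥ DB]
   → B = (8, -19)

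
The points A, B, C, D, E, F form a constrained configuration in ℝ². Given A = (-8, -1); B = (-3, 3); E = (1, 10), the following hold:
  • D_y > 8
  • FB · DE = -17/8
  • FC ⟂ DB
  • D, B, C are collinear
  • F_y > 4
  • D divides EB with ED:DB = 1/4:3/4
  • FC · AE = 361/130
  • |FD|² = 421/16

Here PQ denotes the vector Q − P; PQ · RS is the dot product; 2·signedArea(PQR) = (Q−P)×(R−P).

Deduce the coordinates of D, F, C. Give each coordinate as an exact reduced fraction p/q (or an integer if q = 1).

C = (-161/65, 509/130)
D = (0, 33/4)
F = (-7/2, 9/2)

1. D_x = 0  [D divides EB with ED:DB = 1/4:3/4]
2. D_y = 33/4  [D divides EB with ED:DB = 1/4:3/4]
   → D = (0, 33/4)
3. F_x = -7/2  [line -1·x + -7/4·y + 35/8 = 0 ∩ |FD|² = 421/16]
4. F_y = 9/2  [line -1·x + -7/4·y + 35/8 = 0 ∩ |FD|² = 421/16]
   → F = (-7/2, 9/2)
5. C_x = -161/65  [D, B, C are collinear ∩ FC ⟂ DB]
6. C_y = 509/130  [D, B, C are collinear ∩ FC ⟂ DB]
   → C = (-161/65, 509/130)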